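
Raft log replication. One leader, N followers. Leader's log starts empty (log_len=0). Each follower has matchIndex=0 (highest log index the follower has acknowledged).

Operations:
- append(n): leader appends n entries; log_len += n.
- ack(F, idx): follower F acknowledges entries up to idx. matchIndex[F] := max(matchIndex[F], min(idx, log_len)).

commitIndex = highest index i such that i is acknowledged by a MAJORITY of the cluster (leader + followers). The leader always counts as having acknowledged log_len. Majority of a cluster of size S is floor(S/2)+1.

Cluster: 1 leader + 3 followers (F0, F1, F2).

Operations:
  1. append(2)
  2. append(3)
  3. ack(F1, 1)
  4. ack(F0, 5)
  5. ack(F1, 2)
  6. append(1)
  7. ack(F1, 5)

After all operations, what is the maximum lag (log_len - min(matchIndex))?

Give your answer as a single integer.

Op 1: append 2 -> log_len=2
Op 2: append 3 -> log_len=5
Op 3: F1 acks idx 1 -> match: F0=0 F1=1 F2=0; commitIndex=0
Op 4: F0 acks idx 5 -> match: F0=5 F1=1 F2=0; commitIndex=1
Op 5: F1 acks idx 2 -> match: F0=5 F1=2 F2=0; commitIndex=2
Op 6: append 1 -> log_len=6
Op 7: F1 acks idx 5 -> match: F0=5 F1=5 F2=0; commitIndex=5

Answer: 6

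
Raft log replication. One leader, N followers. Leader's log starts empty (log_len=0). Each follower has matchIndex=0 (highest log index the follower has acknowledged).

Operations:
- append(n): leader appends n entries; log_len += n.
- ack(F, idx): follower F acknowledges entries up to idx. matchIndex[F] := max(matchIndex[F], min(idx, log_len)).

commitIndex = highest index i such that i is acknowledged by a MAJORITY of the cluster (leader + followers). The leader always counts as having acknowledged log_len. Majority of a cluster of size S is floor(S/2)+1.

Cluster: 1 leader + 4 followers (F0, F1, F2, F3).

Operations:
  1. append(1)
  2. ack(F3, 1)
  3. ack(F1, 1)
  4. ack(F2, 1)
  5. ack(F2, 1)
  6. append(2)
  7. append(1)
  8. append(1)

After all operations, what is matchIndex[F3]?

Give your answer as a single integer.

Answer: 1

Derivation:
Op 1: append 1 -> log_len=1
Op 2: F3 acks idx 1 -> match: F0=0 F1=0 F2=0 F3=1; commitIndex=0
Op 3: F1 acks idx 1 -> match: F0=0 F1=1 F2=0 F3=1; commitIndex=1
Op 4: F2 acks idx 1 -> match: F0=0 F1=1 F2=1 F3=1; commitIndex=1
Op 5: F2 acks idx 1 -> match: F0=0 F1=1 F2=1 F3=1; commitIndex=1
Op 6: append 2 -> log_len=3
Op 7: append 1 -> log_len=4
Op 8: append 1 -> log_len=5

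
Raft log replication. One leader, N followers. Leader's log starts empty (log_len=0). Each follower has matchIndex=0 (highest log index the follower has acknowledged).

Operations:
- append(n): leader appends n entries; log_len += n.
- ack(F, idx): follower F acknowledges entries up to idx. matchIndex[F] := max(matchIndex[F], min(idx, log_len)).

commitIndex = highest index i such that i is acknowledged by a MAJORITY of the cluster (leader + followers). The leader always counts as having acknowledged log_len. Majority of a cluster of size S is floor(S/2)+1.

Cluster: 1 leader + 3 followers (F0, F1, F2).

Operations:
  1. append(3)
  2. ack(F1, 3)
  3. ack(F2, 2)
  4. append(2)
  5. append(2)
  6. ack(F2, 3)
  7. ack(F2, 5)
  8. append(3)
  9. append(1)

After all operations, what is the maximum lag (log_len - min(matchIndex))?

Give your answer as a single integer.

Op 1: append 3 -> log_len=3
Op 2: F1 acks idx 3 -> match: F0=0 F1=3 F2=0; commitIndex=0
Op 3: F2 acks idx 2 -> match: F0=0 F1=3 F2=2; commitIndex=2
Op 4: append 2 -> log_len=5
Op 5: append 2 -> log_len=7
Op 6: F2 acks idx 3 -> match: F0=0 F1=3 F2=3; commitIndex=3
Op 7: F2 acks idx 5 -> match: F0=0 F1=3 F2=5; commitIndex=3
Op 8: append 3 -> log_len=10
Op 9: append 1 -> log_len=11

Answer: 11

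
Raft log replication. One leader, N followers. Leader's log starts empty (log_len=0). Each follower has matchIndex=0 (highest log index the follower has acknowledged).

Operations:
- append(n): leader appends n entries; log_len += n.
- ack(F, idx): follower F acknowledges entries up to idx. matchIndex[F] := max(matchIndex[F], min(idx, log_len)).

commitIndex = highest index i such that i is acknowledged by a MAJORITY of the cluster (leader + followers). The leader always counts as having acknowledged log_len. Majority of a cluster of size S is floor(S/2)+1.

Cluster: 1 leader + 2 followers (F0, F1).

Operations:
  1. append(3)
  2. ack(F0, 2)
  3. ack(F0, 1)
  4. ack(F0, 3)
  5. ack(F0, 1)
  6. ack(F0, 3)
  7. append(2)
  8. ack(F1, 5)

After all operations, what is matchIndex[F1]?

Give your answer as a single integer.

Answer: 5

Derivation:
Op 1: append 3 -> log_len=3
Op 2: F0 acks idx 2 -> match: F0=2 F1=0; commitIndex=2
Op 3: F0 acks idx 1 -> match: F0=2 F1=0; commitIndex=2
Op 4: F0 acks idx 3 -> match: F0=3 F1=0; commitIndex=3
Op 5: F0 acks idx 1 -> match: F0=3 F1=0; commitIndex=3
Op 6: F0 acks idx 3 -> match: F0=3 F1=0; commitIndex=3
Op 7: append 2 -> log_len=5
Op 8: F1 acks idx 5 -> match: F0=3 F1=5; commitIndex=5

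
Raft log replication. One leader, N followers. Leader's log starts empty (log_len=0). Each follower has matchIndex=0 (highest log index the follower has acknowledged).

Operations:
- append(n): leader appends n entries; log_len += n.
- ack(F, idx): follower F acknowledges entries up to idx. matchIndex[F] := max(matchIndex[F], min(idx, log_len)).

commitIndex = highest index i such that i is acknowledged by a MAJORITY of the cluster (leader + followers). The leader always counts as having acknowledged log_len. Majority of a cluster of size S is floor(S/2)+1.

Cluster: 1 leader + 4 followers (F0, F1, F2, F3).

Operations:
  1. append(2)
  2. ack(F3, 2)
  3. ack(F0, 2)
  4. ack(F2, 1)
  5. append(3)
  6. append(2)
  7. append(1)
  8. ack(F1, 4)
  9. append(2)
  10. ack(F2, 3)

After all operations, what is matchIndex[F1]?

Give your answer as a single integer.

Answer: 4

Derivation:
Op 1: append 2 -> log_len=2
Op 2: F3 acks idx 2 -> match: F0=0 F1=0 F2=0 F3=2; commitIndex=0
Op 3: F0 acks idx 2 -> match: F0=2 F1=0 F2=0 F3=2; commitIndex=2
Op 4: F2 acks idx 1 -> match: F0=2 F1=0 F2=1 F3=2; commitIndex=2
Op 5: append 3 -> log_len=5
Op 6: append 2 -> log_len=7
Op 7: append 1 -> log_len=8
Op 8: F1 acks idx 4 -> match: F0=2 F1=4 F2=1 F3=2; commitIndex=2
Op 9: append 2 -> log_len=10
Op 10: F2 acks idx 3 -> match: F0=2 F1=4 F2=3 F3=2; commitIndex=3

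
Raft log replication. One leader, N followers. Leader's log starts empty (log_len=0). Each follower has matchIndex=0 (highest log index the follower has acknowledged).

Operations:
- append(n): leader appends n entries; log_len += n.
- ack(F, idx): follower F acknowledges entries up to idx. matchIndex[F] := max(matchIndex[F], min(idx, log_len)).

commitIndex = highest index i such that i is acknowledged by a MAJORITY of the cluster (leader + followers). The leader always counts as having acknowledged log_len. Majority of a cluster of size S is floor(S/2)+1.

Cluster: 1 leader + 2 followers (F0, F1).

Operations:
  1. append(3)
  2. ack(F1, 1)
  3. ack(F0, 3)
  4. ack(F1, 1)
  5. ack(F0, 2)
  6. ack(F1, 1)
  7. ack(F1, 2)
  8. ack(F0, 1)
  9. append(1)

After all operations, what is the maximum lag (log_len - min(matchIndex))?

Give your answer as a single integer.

Op 1: append 3 -> log_len=3
Op 2: F1 acks idx 1 -> match: F0=0 F1=1; commitIndex=1
Op 3: F0 acks idx 3 -> match: F0=3 F1=1; commitIndex=3
Op 4: F1 acks idx 1 -> match: F0=3 F1=1; commitIndex=3
Op 5: F0 acks idx 2 -> match: F0=3 F1=1; commitIndex=3
Op 6: F1 acks idx 1 -> match: F0=3 F1=1; commitIndex=3
Op 7: F1 acks idx 2 -> match: F0=3 F1=2; commitIndex=3
Op 8: F0 acks idx 1 -> match: F0=3 F1=2; commitIndex=3
Op 9: append 1 -> log_len=4

Answer: 2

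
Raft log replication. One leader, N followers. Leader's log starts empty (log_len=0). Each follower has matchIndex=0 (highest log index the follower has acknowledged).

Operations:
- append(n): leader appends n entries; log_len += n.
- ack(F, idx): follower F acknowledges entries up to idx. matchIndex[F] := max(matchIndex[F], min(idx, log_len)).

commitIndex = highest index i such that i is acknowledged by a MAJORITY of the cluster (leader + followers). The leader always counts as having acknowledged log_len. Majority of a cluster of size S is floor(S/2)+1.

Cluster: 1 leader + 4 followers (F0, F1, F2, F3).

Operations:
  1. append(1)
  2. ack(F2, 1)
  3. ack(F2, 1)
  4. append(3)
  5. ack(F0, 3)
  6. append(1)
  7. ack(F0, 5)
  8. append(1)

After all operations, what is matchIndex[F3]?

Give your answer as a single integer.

Op 1: append 1 -> log_len=1
Op 2: F2 acks idx 1 -> match: F0=0 F1=0 F2=1 F3=0; commitIndex=0
Op 3: F2 acks idx 1 -> match: F0=0 F1=0 F2=1 F3=0; commitIndex=0
Op 4: append 3 -> log_len=4
Op 5: F0 acks idx 3 -> match: F0=3 F1=0 F2=1 F3=0; commitIndex=1
Op 6: append 1 -> log_len=5
Op 7: F0 acks idx 5 -> match: F0=5 F1=0 F2=1 F3=0; commitIndex=1
Op 8: append 1 -> log_len=6

Answer: 0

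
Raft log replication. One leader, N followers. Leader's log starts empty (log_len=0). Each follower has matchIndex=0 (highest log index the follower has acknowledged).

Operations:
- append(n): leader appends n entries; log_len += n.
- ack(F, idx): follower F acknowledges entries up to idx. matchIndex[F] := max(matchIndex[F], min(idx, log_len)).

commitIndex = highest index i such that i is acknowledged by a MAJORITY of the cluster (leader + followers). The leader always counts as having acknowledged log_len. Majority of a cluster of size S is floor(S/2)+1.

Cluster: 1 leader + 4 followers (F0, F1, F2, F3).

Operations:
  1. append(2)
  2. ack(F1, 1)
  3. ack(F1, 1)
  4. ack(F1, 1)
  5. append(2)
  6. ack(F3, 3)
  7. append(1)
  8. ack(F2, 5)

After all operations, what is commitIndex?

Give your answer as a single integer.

Answer: 3

Derivation:
Op 1: append 2 -> log_len=2
Op 2: F1 acks idx 1 -> match: F0=0 F1=1 F2=0 F3=0; commitIndex=0
Op 3: F1 acks idx 1 -> match: F0=0 F1=1 F2=0 F3=0; commitIndex=0
Op 4: F1 acks idx 1 -> match: F0=0 F1=1 F2=0 F3=0; commitIndex=0
Op 5: append 2 -> log_len=4
Op 6: F3 acks idx 3 -> match: F0=0 F1=1 F2=0 F3=3; commitIndex=1
Op 7: append 1 -> log_len=5
Op 8: F2 acks idx 5 -> match: F0=0 F1=1 F2=5 F3=3; commitIndex=3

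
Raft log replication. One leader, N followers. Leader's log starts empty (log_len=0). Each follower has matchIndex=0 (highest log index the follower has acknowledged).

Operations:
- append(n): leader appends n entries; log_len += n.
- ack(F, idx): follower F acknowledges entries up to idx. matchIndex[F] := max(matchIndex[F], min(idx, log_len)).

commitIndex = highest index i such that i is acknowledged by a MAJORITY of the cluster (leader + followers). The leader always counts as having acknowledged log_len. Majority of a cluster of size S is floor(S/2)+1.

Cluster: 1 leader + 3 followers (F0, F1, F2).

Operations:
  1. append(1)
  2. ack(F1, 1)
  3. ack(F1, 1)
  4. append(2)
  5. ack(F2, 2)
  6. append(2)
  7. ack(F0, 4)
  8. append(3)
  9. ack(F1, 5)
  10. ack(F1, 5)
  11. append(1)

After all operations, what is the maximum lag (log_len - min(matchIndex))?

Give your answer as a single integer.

Op 1: append 1 -> log_len=1
Op 2: F1 acks idx 1 -> match: F0=0 F1=1 F2=0; commitIndex=0
Op 3: F1 acks idx 1 -> match: F0=0 F1=1 F2=0; commitIndex=0
Op 4: append 2 -> log_len=3
Op 5: F2 acks idx 2 -> match: F0=0 F1=1 F2=2; commitIndex=1
Op 6: append 2 -> log_len=5
Op 7: F0 acks idx 4 -> match: F0=4 F1=1 F2=2; commitIndex=2
Op 8: append 3 -> log_len=8
Op 9: F1 acks idx 5 -> match: F0=4 F1=5 F2=2; commitIndex=4
Op 10: F1 acks idx 5 -> match: F0=4 F1=5 F2=2; commitIndex=4
Op 11: append 1 -> log_len=9

Answer: 7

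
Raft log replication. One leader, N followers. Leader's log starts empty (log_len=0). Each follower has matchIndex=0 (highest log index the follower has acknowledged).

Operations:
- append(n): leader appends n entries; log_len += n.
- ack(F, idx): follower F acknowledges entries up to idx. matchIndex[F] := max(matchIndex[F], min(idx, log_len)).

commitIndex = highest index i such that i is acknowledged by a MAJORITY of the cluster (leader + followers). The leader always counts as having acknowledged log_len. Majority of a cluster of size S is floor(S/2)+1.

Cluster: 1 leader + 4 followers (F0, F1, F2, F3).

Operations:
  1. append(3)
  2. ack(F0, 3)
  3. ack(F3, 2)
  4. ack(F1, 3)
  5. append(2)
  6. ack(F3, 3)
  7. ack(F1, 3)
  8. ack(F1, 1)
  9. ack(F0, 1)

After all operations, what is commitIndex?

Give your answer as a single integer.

Op 1: append 3 -> log_len=3
Op 2: F0 acks idx 3 -> match: F0=3 F1=0 F2=0 F3=0; commitIndex=0
Op 3: F3 acks idx 2 -> match: F0=3 F1=0 F2=0 F3=2; commitIndex=2
Op 4: F1 acks idx 3 -> match: F0=3 F1=3 F2=0 F3=2; commitIndex=3
Op 5: append 2 -> log_len=5
Op 6: F3 acks idx 3 -> match: F0=3 F1=3 F2=0 F3=3; commitIndex=3
Op 7: F1 acks idx 3 -> match: F0=3 F1=3 F2=0 F3=3; commitIndex=3
Op 8: F1 acks idx 1 -> match: F0=3 F1=3 F2=0 F3=3; commitIndex=3
Op 9: F0 acks idx 1 -> match: F0=3 F1=3 F2=0 F3=3; commitIndex=3

Answer: 3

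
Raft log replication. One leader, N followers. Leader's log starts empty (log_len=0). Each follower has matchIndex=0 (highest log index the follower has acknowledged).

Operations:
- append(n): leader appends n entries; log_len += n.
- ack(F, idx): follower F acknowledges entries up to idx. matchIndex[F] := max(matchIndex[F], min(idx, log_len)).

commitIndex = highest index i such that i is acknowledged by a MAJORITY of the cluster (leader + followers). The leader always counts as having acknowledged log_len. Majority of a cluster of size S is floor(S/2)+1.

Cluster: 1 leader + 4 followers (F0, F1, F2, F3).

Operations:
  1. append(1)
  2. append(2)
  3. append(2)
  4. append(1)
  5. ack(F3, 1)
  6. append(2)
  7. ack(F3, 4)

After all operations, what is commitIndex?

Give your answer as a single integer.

Op 1: append 1 -> log_len=1
Op 2: append 2 -> log_len=3
Op 3: append 2 -> log_len=5
Op 4: append 1 -> log_len=6
Op 5: F3 acks idx 1 -> match: F0=0 F1=0 F2=0 F3=1; commitIndex=0
Op 6: append 2 -> log_len=8
Op 7: F3 acks idx 4 -> match: F0=0 F1=0 F2=0 F3=4; commitIndex=0

Answer: 0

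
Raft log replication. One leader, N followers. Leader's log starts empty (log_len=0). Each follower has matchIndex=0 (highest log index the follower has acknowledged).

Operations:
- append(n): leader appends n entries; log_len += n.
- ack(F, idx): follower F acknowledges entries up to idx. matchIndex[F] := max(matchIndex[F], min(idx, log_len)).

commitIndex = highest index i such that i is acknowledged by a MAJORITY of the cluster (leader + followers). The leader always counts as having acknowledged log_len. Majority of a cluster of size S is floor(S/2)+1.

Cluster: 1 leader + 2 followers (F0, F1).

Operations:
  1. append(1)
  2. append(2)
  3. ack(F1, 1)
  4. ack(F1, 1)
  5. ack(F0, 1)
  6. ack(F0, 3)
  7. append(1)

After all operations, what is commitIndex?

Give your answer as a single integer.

Op 1: append 1 -> log_len=1
Op 2: append 2 -> log_len=3
Op 3: F1 acks idx 1 -> match: F0=0 F1=1; commitIndex=1
Op 4: F1 acks idx 1 -> match: F0=0 F1=1; commitIndex=1
Op 5: F0 acks idx 1 -> match: F0=1 F1=1; commitIndex=1
Op 6: F0 acks idx 3 -> match: F0=3 F1=1; commitIndex=3
Op 7: append 1 -> log_len=4

Answer: 3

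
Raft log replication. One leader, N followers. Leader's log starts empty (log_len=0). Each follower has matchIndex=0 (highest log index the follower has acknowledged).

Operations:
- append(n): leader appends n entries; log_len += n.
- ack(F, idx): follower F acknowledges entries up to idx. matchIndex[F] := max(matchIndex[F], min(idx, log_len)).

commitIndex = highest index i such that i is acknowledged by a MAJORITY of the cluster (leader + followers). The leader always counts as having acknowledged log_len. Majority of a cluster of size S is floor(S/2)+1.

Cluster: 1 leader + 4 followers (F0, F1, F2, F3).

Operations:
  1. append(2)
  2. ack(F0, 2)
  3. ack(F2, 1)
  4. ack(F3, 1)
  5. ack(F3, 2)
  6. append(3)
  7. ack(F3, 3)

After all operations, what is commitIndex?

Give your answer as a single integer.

Op 1: append 2 -> log_len=2
Op 2: F0 acks idx 2 -> match: F0=2 F1=0 F2=0 F3=0; commitIndex=0
Op 3: F2 acks idx 1 -> match: F0=2 F1=0 F2=1 F3=0; commitIndex=1
Op 4: F3 acks idx 1 -> match: F0=2 F1=0 F2=1 F3=1; commitIndex=1
Op 5: F3 acks idx 2 -> match: F0=2 F1=0 F2=1 F3=2; commitIndex=2
Op 6: append 3 -> log_len=5
Op 7: F3 acks idx 3 -> match: F0=2 F1=0 F2=1 F3=3; commitIndex=2

Answer: 2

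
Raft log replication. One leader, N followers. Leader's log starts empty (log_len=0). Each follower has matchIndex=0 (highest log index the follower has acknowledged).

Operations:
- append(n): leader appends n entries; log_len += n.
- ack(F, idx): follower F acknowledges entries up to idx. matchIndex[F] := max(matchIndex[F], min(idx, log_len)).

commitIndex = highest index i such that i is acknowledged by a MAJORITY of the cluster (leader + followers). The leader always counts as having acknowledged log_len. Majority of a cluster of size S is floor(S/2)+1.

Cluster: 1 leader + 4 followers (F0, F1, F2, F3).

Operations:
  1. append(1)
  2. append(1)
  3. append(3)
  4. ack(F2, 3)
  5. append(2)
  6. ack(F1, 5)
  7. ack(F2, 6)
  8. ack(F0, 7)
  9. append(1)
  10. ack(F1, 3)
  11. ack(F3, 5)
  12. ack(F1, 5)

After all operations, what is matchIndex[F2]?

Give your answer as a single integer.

Op 1: append 1 -> log_len=1
Op 2: append 1 -> log_len=2
Op 3: append 3 -> log_len=5
Op 4: F2 acks idx 3 -> match: F0=0 F1=0 F2=3 F3=0; commitIndex=0
Op 5: append 2 -> log_len=7
Op 6: F1 acks idx 5 -> match: F0=0 F1=5 F2=3 F3=0; commitIndex=3
Op 7: F2 acks idx 6 -> match: F0=0 F1=5 F2=6 F3=0; commitIndex=5
Op 8: F0 acks idx 7 -> match: F0=7 F1=5 F2=6 F3=0; commitIndex=6
Op 9: append 1 -> log_len=8
Op 10: F1 acks idx 3 -> match: F0=7 F1=5 F2=6 F3=0; commitIndex=6
Op 11: F3 acks idx 5 -> match: F0=7 F1=5 F2=6 F3=5; commitIndex=6
Op 12: F1 acks idx 5 -> match: F0=7 F1=5 F2=6 F3=5; commitIndex=6

Answer: 6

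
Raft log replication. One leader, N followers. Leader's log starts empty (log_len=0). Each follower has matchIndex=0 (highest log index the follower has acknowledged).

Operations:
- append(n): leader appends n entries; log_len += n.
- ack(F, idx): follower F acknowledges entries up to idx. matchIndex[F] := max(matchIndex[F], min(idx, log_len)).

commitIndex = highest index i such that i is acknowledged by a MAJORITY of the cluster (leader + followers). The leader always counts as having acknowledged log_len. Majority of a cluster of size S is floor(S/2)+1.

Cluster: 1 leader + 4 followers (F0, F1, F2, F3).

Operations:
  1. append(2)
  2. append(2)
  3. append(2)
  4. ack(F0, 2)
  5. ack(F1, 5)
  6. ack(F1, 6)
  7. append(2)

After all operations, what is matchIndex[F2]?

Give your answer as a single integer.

Answer: 0

Derivation:
Op 1: append 2 -> log_len=2
Op 2: append 2 -> log_len=4
Op 3: append 2 -> log_len=6
Op 4: F0 acks idx 2 -> match: F0=2 F1=0 F2=0 F3=0; commitIndex=0
Op 5: F1 acks idx 5 -> match: F0=2 F1=5 F2=0 F3=0; commitIndex=2
Op 6: F1 acks idx 6 -> match: F0=2 F1=6 F2=0 F3=0; commitIndex=2
Op 7: append 2 -> log_len=8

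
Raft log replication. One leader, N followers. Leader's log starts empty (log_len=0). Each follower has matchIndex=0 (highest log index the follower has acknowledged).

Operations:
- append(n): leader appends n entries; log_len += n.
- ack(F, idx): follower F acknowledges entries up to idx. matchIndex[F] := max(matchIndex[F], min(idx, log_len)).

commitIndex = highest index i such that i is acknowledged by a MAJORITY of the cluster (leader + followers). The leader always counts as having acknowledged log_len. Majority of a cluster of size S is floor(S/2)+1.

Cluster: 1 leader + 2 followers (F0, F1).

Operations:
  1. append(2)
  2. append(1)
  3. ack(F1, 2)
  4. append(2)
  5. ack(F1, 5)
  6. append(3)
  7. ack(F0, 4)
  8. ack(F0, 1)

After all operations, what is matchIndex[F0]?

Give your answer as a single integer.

Op 1: append 2 -> log_len=2
Op 2: append 1 -> log_len=3
Op 3: F1 acks idx 2 -> match: F0=0 F1=2; commitIndex=2
Op 4: append 2 -> log_len=5
Op 5: F1 acks idx 5 -> match: F0=0 F1=5; commitIndex=5
Op 6: append 3 -> log_len=8
Op 7: F0 acks idx 4 -> match: F0=4 F1=5; commitIndex=5
Op 8: F0 acks idx 1 -> match: F0=4 F1=5; commitIndex=5

Answer: 4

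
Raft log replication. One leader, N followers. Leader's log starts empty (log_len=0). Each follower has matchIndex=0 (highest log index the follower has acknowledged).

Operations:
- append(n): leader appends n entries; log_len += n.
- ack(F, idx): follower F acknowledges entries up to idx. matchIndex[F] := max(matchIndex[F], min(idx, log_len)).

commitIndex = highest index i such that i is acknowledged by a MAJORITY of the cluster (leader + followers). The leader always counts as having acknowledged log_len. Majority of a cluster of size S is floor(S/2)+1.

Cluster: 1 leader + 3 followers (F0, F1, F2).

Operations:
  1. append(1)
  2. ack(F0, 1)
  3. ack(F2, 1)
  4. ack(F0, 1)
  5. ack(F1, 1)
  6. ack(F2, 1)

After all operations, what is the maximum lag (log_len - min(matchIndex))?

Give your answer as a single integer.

Op 1: append 1 -> log_len=1
Op 2: F0 acks idx 1 -> match: F0=1 F1=0 F2=0; commitIndex=0
Op 3: F2 acks idx 1 -> match: F0=1 F1=0 F2=1; commitIndex=1
Op 4: F0 acks idx 1 -> match: F0=1 F1=0 F2=1; commitIndex=1
Op 5: F1 acks idx 1 -> match: F0=1 F1=1 F2=1; commitIndex=1
Op 6: F2 acks idx 1 -> match: F0=1 F1=1 F2=1; commitIndex=1

Answer: 0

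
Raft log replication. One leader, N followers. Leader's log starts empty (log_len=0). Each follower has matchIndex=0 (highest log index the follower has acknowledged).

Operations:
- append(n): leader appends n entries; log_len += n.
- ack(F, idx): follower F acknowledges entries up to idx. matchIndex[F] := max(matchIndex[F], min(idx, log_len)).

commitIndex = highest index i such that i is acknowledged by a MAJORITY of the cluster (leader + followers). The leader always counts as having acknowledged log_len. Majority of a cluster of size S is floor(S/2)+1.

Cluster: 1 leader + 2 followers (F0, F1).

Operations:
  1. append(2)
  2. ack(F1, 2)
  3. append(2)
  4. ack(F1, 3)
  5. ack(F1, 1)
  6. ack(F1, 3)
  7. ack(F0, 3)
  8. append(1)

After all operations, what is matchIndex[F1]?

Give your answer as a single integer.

Op 1: append 2 -> log_len=2
Op 2: F1 acks idx 2 -> match: F0=0 F1=2; commitIndex=2
Op 3: append 2 -> log_len=4
Op 4: F1 acks idx 3 -> match: F0=0 F1=3; commitIndex=3
Op 5: F1 acks idx 1 -> match: F0=0 F1=3; commitIndex=3
Op 6: F1 acks idx 3 -> match: F0=0 F1=3; commitIndex=3
Op 7: F0 acks idx 3 -> match: F0=3 F1=3; commitIndex=3
Op 8: append 1 -> log_len=5

Answer: 3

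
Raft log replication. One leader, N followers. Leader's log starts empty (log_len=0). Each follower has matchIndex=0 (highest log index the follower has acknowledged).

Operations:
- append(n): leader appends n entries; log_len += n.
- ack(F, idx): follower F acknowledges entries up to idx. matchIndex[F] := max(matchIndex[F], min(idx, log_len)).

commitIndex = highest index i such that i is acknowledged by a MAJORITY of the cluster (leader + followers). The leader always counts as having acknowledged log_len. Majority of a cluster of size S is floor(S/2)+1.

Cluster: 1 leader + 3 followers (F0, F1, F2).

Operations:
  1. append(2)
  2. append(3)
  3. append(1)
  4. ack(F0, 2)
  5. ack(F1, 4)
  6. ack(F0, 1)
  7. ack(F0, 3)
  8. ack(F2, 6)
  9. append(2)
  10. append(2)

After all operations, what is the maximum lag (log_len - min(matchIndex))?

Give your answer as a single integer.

Answer: 7

Derivation:
Op 1: append 2 -> log_len=2
Op 2: append 3 -> log_len=5
Op 3: append 1 -> log_len=6
Op 4: F0 acks idx 2 -> match: F0=2 F1=0 F2=0; commitIndex=0
Op 5: F1 acks idx 4 -> match: F0=2 F1=4 F2=0; commitIndex=2
Op 6: F0 acks idx 1 -> match: F0=2 F1=4 F2=0; commitIndex=2
Op 7: F0 acks idx 3 -> match: F0=3 F1=4 F2=0; commitIndex=3
Op 8: F2 acks idx 6 -> match: F0=3 F1=4 F2=6; commitIndex=4
Op 9: append 2 -> log_len=8
Op 10: append 2 -> log_len=10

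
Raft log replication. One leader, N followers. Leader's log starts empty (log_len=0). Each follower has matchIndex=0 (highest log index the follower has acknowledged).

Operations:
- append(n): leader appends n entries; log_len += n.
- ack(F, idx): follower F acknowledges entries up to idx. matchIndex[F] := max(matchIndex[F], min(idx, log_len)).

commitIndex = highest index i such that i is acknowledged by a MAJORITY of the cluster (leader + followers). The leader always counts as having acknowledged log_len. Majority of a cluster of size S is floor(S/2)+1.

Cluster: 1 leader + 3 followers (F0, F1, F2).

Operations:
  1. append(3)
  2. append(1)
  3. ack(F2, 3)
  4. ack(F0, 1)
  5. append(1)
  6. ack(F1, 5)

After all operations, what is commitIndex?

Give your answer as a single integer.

Op 1: append 3 -> log_len=3
Op 2: append 1 -> log_len=4
Op 3: F2 acks idx 3 -> match: F0=0 F1=0 F2=3; commitIndex=0
Op 4: F0 acks idx 1 -> match: F0=1 F1=0 F2=3; commitIndex=1
Op 5: append 1 -> log_len=5
Op 6: F1 acks idx 5 -> match: F0=1 F1=5 F2=3; commitIndex=3

Answer: 3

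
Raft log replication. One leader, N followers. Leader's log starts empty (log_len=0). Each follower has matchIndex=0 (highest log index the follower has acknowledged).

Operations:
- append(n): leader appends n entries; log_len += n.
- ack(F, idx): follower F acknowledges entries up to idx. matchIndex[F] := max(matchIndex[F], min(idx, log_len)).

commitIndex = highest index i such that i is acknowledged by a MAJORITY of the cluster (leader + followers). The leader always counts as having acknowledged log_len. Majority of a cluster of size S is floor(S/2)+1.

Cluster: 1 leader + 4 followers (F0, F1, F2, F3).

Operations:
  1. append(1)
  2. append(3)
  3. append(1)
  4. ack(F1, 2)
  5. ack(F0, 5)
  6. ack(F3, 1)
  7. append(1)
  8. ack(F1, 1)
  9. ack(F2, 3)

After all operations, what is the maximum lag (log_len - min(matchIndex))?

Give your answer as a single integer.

Op 1: append 1 -> log_len=1
Op 2: append 3 -> log_len=4
Op 3: append 1 -> log_len=5
Op 4: F1 acks idx 2 -> match: F0=0 F1=2 F2=0 F3=0; commitIndex=0
Op 5: F0 acks idx 5 -> match: F0=5 F1=2 F2=0 F3=0; commitIndex=2
Op 6: F3 acks idx 1 -> match: F0=5 F1=2 F2=0 F3=1; commitIndex=2
Op 7: append 1 -> log_len=6
Op 8: F1 acks idx 1 -> match: F0=5 F1=2 F2=0 F3=1; commitIndex=2
Op 9: F2 acks idx 3 -> match: F0=5 F1=2 F2=3 F3=1; commitIndex=3

Answer: 5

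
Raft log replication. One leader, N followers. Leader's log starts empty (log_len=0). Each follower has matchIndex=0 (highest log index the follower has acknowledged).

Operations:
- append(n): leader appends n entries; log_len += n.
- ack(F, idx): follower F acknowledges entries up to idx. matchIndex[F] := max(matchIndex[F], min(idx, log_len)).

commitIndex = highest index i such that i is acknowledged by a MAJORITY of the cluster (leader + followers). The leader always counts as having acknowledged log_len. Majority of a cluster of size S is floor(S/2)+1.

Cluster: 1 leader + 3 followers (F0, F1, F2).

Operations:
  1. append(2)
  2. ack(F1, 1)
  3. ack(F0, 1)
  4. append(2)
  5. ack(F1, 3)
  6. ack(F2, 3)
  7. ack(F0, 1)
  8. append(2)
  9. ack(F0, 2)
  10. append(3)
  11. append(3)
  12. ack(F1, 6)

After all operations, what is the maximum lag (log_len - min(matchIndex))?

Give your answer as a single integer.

Op 1: append 2 -> log_len=2
Op 2: F1 acks idx 1 -> match: F0=0 F1=1 F2=0; commitIndex=0
Op 3: F0 acks idx 1 -> match: F0=1 F1=1 F2=0; commitIndex=1
Op 4: append 2 -> log_len=4
Op 5: F1 acks idx 3 -> match: F0=1 F1=3 F2=0; commitIndex=1
Op 6: F2 acks idx 3 -> match: F0=1 F1=3 F2=3; commitIndex=3
Op 7: F0 acks idx 1 -> match: F0=1 F1=3 F2=3; commitIndex=3
Op 8: append 2 -> log_len=6
Op 9: F0 acks idx 2 -> match: F0=2 F1=3 F2=3; commitIndex=3
Op 10: append 3 -> log_len=9
Op 11: append 3 -> log_len=12
Op 12: F1 acks idx 6 -> match: F0=2 F1=6 F2=3; commitIndex=3

Answer: 10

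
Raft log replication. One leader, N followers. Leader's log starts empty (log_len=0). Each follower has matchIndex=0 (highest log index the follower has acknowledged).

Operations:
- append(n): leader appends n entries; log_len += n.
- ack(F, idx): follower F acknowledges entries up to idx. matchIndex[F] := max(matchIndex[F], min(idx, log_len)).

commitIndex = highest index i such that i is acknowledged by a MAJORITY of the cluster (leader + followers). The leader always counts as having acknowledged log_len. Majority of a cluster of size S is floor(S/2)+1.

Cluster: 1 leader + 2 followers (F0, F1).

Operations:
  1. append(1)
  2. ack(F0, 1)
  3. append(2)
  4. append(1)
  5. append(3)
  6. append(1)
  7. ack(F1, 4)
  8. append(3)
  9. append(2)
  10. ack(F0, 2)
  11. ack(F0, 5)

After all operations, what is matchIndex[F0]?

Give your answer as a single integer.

Op 1: append 1 -> log_len=1
Op 2: F0 acks idx 1 -> match: F0=1 F1=0; commitIndex=1
Op 3: append 2 -> log_len=3
Op 4: append 1 -> log_len=4
Op 5: append 3 -> log_len=7
Op 6: append 1 -> log_len=8
Op 7: F1 acks idx 4 -> match: F0=1 F1=4; commitIndex=4
Op 8: append 3 -> log_len=11
Op 9: append 2 -> log_len=13
Op 10: F0 acks idx 2 -> match: F0=2 F1=4; commitIndex=4
Op 11: F0 acks idx 5 -> match: F0=5 F1=4; commitIndex=5

Answer: 5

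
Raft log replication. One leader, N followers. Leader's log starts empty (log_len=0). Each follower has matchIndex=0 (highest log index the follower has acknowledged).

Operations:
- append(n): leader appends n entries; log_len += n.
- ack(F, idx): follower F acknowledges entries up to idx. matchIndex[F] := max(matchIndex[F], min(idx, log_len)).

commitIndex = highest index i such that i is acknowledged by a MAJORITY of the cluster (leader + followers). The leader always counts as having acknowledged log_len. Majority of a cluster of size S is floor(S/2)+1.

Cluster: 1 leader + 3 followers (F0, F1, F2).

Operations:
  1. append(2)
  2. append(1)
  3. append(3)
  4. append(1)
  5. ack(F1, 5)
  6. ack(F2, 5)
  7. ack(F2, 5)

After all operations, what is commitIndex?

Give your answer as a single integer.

Op 1: append 2 -> log_len=2
Op 2: append 1 -> log_len=3
Op 3: append 3 -> log_len=6
Op 4: append 1 -> log_len=7
Op 5: F1 acks idx 5 -> match: F0=0 F1=5 F2=0; commitIndex=0
Op 6: F2 acks idx 5 -> match: F0=0 F1=5 F2=5; commitIndex=5
Op 7: F2 acks idx 5 -> match: F0=0 F1=5 F2=5; commitIndex=5

Answer: 5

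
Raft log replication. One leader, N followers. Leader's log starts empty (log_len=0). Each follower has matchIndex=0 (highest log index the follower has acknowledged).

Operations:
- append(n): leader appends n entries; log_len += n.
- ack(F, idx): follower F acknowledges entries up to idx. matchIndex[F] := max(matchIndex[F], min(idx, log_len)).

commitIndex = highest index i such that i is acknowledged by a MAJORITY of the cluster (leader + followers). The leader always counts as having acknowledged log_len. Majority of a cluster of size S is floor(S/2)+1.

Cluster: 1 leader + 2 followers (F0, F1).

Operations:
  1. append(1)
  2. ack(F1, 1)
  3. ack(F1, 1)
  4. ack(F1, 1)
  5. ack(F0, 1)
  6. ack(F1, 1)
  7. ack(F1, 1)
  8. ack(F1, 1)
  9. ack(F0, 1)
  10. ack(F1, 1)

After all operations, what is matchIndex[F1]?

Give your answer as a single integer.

Op 1: append 1 -> log_len=1
Op 2: F1 acks idx 1 -> match: F0=0 F1=1; commitIndex=1
Op 3: F1 acks idx 1 -> match: F0=0 F1=1; commitIndex=1
Op 4: F1 acks idx 1 -> match: F0=0 F1=1; commitIndex=1
Op 5: F0 acks idx 1 -> match: F0=1 F1=1; commitIndex=1
Op 6: F1 acks idx 1 -> match: F0=1 F1=1; commitIndex=1
Op 7: F1 acks idx 1 -> match: F0=1 F1=1; commitIndex=1
Op 8: F1 acks idx 1 -> match: F0=1 F1=1; commitIndex=1
Op 9: F0 acks idx 1 -> match: F0=1 F1=1; commitIndex=1
Op 10: F1 acks idx 1 -> match: F0=1 F1=1; commitIndex=1

Answer: 1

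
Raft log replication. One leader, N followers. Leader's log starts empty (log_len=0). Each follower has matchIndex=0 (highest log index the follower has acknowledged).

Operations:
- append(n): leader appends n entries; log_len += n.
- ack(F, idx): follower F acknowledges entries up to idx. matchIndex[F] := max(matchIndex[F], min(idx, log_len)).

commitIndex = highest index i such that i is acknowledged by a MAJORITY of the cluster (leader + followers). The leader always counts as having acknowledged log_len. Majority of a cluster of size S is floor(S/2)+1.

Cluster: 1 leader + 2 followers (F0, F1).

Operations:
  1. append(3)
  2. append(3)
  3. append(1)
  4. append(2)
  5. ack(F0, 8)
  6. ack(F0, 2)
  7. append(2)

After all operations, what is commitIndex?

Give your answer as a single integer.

Answer: 8

Derivation:
Op 1: append 3 -> log_len=3
Op 2: append 3 -> log_len=6
Op 3: append 1 -> log_len=7
Op 4: append 2 -> log_len=9
Op 5: F0 acks idx 8 -> match: F0=8 F1=0; commitIndex=8
Op 6: F0 acks idx 2 -> match: F0=8 F1=0; commitIndex=8
Op 7: append 2 -> log_len=11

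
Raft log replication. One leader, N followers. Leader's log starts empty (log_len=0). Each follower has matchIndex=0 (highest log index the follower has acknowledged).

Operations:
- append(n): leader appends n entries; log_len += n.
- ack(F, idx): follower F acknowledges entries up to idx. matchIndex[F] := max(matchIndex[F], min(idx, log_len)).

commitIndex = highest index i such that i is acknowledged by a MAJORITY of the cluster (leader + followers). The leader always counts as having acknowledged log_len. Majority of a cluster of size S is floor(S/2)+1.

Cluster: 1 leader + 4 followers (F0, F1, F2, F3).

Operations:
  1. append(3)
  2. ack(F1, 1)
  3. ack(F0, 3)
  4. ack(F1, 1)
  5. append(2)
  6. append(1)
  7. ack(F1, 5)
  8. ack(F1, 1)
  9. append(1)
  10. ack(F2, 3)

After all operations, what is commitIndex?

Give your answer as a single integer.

Op 1: append 3 -> log_len=3
Op 2: F1 acks idx 1 -> match: F0=0 F1=1 F2=0 F3=0; commitIndex=0
Op 3: F0 acks idx 3 -> match: F0=3 F1=1 F2=0 F3=0; commitIndex=1
Op 4: F1 acks idx 1 -> match: F0=3 F1=1 F2=0 F3=0; commitIndex=1
Op 5: append 2 -> log_len=5
Op 6: append 1 -> log_len=6
Op 7: F1 acks idx 5 -> match: F0=3 F1=5 F2=0 F3=0; commitIndex=3
Op 8: F1 acks idx 1 -> match: F0=3 F1=5 F2=0 F3=0; commitIndex=3
Op 9: append 1 -> log_len=7
Op 10: F2 acks idx 3 -> match: F0=3 F1=5 F2=3 F3=0; commitIndex=3

Answer: 3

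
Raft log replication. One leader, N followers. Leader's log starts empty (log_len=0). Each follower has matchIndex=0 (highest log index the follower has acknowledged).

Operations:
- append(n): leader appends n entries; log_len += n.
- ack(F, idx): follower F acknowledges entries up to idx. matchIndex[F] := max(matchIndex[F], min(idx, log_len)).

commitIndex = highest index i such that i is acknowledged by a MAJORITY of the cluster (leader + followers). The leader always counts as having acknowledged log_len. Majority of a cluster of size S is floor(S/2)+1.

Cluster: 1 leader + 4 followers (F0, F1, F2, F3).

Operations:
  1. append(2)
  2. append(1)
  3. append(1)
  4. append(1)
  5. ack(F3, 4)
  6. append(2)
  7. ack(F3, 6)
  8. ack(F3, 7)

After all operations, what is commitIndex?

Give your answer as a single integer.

Op 1: append 2 -> log_len=2
Op 2: append 1 -> log_len=3
Op 3: append 1 -> log_len=4
Op 4: append 1 -> log_len=5
Op 5: F3 acks idx 4 -> match: F0=0 F1=0 F2=0 F3=4; commitIndex=0
Op 6: append 2 -> log_len=7
Op 7: F3 acks idx 6 -> match: F0=0 F1=0 F2=0 F3=6; commitIndex=0
Op 8: F3 acks idx 7 -> match: F0=0 F1=0 F2=0 F3=7; commitIndex=0

Answer: 0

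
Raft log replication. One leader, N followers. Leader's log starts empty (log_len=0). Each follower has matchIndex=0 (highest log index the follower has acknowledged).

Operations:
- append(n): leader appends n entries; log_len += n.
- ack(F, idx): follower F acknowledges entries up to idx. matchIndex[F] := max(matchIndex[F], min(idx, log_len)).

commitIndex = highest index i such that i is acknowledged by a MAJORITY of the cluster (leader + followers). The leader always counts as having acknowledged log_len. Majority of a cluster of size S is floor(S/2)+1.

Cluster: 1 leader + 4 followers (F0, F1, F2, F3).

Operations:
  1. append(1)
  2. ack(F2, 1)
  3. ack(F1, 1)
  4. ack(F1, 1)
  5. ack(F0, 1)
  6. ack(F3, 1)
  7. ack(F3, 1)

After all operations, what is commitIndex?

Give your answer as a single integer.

Answer: 1

Derivation:
Op 1: append 1 -> log_len=1
Op 2: F2 acks idx 1 -> match: F0=0 F1=0 F2=1 F3=0; commitIndex=0
Op 3: F1 acks idx 1 -> match: F0=0 F1=1 F2=1 F3=0; commitIndex=1
Op 4: F1 acks idx 1 -> match: F0=0 F1=1 F2=1 F3=0; commitIndex=1
Op 5: F0 acks idx 1 -> match: F0=1 F1=1 F2=1 F3=0; commitIndex=1
Op 6: F3 acks idx 1 -> match: F0=1 F1=1 F2=1 F3=1; commitIndex=1
Op 7: F3 acks idx 1 -> match: F0=1 F1=1 F2=1 F3=1; commitIndex=1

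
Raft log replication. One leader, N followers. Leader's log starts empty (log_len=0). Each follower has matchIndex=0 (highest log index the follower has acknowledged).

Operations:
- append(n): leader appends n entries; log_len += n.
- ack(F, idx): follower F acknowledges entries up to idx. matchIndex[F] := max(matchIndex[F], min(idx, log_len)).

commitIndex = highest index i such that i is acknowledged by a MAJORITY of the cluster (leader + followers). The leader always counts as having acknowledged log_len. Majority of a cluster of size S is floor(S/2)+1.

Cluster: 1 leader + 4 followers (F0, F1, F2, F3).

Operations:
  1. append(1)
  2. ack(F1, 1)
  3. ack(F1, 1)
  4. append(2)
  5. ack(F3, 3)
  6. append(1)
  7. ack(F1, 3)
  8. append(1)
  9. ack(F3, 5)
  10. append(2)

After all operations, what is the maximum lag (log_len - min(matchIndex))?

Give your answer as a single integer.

Op 1: append 1 -> log_len=1
Op 2: F1 acks idx 1 -> match: F0=0 F1=1 F2=0 F3=0; commitIndex=0
Op 3: F1 acks idx 1 -> match: F0=0 F1=1 F2=0 F3=0; commitIndex=0
Op 4: append 2 -> log_len=3
Op 5: F3 acks idx 3 -> match: F0=0 F1=1 F2=0 F3=3; commitIndex=1
Op 6: append 1 -> log_len=4
Op 7: F1 acks idx 3 -> match: F0=0 F1=3 F2=0 F3=3; commitIndex=3
Op 8: append 1 -> log_len=5
Op 9: F3 acks idx 5 -> match: F0=0 F1=3 F2=0 F3=5; commitIndex=3
Op 10: append 2 -> log_len=7

Answer: 7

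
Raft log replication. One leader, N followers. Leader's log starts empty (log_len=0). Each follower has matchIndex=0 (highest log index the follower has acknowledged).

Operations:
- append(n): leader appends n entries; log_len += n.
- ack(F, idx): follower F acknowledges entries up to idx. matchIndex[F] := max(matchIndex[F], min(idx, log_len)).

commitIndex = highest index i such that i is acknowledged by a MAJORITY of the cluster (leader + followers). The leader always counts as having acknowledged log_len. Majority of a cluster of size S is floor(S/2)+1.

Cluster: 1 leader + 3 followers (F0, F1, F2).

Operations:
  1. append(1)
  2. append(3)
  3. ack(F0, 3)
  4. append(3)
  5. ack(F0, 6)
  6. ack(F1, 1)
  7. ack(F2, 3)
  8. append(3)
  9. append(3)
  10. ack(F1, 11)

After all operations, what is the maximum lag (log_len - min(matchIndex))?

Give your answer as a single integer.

Op 1: append 1 -> log_len=1
Op 2: append 3 -> log_len=4
Op 3: F0 acks idx 3 -> match: F0=3 F1=0 F2=0; commitIndex=0
Op 4: append 3 -> log_len=7
Op 5: F0 acks idx 6 -> match: F0=6 F1=0 F2=0; commitIndex=0
Op 6: F1 acks idx 1 -> match: F0=6 F1=1 F2=0; commitIndex=1
Op 7: F2 acks idx 3 -> match: F0=6 F1=1 F2=3; commitIndex=3
Op 8: append 3 -> log_len=10
Op 9: append 3 -> log_len=13
Op 10: F1 acks idx 11 -> match: F0=6 F1=11 F2=3; commitIndex=6

Answer: 10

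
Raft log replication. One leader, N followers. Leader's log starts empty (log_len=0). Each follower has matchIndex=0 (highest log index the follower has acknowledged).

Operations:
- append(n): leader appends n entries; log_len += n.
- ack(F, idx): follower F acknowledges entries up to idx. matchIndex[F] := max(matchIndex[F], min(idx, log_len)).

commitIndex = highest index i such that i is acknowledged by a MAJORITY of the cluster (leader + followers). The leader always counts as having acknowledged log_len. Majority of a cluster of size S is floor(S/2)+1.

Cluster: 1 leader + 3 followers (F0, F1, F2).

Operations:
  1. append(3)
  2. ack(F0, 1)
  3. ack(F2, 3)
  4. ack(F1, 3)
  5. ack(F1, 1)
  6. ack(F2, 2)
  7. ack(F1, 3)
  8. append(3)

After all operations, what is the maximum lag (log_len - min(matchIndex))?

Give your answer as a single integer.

Answer: 5

Derivation:
Op 1: append 3 -> log_len=3
Op 2: F0 acks idx 1 -> match: F0=1 F1=0 F2=0; commitIndex=0
Op 3: F2 acks idx 3 -> match: F0=1 F1=0 F2=3; commitIndex=1
Op 4: F1 acks idx 3 -> match: F0=1 F1=3 F2=3; commitIndex=3
Op 5: F1 acks idx 1 -> match: F0=1 F1=3 F2=3; commitIndex=3
Op 6: F2 acks idx 2 -> match: F0=1 F1=3 F2=3; commitIndex=3
Op 7: F1 acks idx 3 -> match: F0=1 F1=3 F2=3; commitIndex=3
Op 8: append 3 -> log_len=6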